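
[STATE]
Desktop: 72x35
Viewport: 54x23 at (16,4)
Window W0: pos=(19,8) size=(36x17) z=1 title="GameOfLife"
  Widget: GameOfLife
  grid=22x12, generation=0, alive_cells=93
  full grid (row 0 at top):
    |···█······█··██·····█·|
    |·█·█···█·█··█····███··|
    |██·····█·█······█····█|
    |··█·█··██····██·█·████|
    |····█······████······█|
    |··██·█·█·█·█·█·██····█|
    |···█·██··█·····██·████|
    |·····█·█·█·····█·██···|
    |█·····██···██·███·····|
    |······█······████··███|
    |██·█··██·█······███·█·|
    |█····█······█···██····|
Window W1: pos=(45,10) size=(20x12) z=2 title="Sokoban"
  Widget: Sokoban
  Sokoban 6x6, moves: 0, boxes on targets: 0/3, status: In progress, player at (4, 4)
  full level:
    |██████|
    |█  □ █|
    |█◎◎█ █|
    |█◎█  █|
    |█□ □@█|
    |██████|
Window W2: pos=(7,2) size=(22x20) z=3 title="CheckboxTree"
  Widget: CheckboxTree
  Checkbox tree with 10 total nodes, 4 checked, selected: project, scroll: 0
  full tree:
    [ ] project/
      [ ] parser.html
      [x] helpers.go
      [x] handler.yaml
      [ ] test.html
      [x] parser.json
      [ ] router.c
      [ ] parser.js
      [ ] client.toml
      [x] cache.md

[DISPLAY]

────────────┨                                         
ject/       ┃                                         
arser.html  ┃                                         
elpers.go   ┃                                         
andler.yaml ┃━━━━━━━━━━━━━━━━━━━━━━━━━┓               
est.html    ┃fe                       ┃               
arser.json  ┃────────────────┏━━━━━━━━━━━━━━━━━━┓     
outer.c     ┃                ┃ Sokoban          ┃     
arser.js    ┃·█··██·····█·   ┠──────────────────┨     
lient.toml  ┃█··█····███··   ┃██████            ┃     
ache.md     ┃█······█····█   ┃█  □ █            ┃     
            ┃····██·█·████   ┃█◎◎█ █            ┃     
            ┃··████······█   ┃█◎█  █            ┃     
            ┃█·█·█·██····█   ┃█□ □@█            ┃     
            ┃█·····██·████   ┃██████            ┃     
            ┃█·····█·██···   ┃Moves: 0  0/3     ┃     
            ┃··██·███·····   ┃                  ┃     
━━━━━━━━━━━━┛····████··███   ┗━━━━━━━━━━━━━━━━━━┛     
   ┃██·█··██·█······███·█·            ┃               
   ┃█····█······█···██····            ┃               
   ┗━━━━━━━━━━━━━━━━━━━━━━━━━━━━━━━━━━┛               
                                                      
                                                      


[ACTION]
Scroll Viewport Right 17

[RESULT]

──────────┨                                           
ct/       ┃                                           
ser.html  ┃                                           
pers.go   ┃                                           
dler.yaml ┃━━━━━━━━━━━━━━━━━━━━━━━━━┓                 
t.html    ┃fe                       ┃                 
ser.json  ┃────────────────┏━━━━━━━━━━━━━━━━━━┓       
ter.c     ┃                ┃ Sokoban          ┃       
ser.js    ┃·█··██·····█·   ┠──────────────────┨       
ent.toml  ┃█··█····███··   ┃██████            ┃       
he.md     ┃█······█····█   ┃█  □ █            ┃       
          ┃····██·█·████   ┃█◎◎█ █            ┃       
          ┃··████······█   ┃█◎█  █            ┃       
          ┃█·█·█·██····█   ┃█□ □@█            ┃       
          ┃█·····██·████   ┃██████            ┃       
          ┃█·····█·██···   ┃Moves: 0  0/3     ┃       
          ┃··██·███·····   ┃                  ┃       
━━━━━━━━━━┛····████··███   ┗━━━━━━━━━━━━━━━━━━┛       
 ┃██·█··██·█······███·█·            ┃                 
 ┃█····█······█···██····            ┃                 
 ┗━━━━━━━━━━━━━━━━━━━━━━━━━━━━━━━━━━┛                 
                                                      
                                                      


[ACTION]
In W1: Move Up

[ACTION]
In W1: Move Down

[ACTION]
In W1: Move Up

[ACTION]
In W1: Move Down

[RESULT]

──────────┨                                           
ct/       ┃                                           
ser.html  ┃                                           
pers.go   ┃                                           
dler.yaml ┃━━━━━━━━━━━━━━━━━━━━━━━━━┓                 
t.html    ┃fe                       ┃                 
ser.json  ┃────────────────┏━━━━━━━━━━━━━━━━━━┓       
ter.c     ┃                ┃ Sokoban          ┃       
ser.js    ┃·█··██·····█·   ┠──────────────────┨       
ent.toml  ┃█··█····███··   ┃██████            ┃       
he.md     ┃█······█····█   ┃█  □ █            ┃       
          ┃····██·█·████   ┃█◎◎█ █            ┃       
          ┃··████······█   ┃█◎█  █            ┃       
          ┃█·█·█·██····█   ┃█□ □@█            ┃       
          ┃█·····██·████   ┃██████            ┃       
          ┃█·····█·██···   ┃Moves: 4  0/3     ┃       
          ┃··██·███·····   ┃                  ┃       
━━━━━━━━━━┛····████··███   ┗━━━━━━━━━━━━━━━━━━┛       
 ┃██·█··██·█······███·█·            ┃                 
 ┃█····█······█···██····            ┃                 
 ┗━━━━━━━━━━━━━━━━━━━━━━━━━━━━━━━━━━┛                 
                                                      
                                                      


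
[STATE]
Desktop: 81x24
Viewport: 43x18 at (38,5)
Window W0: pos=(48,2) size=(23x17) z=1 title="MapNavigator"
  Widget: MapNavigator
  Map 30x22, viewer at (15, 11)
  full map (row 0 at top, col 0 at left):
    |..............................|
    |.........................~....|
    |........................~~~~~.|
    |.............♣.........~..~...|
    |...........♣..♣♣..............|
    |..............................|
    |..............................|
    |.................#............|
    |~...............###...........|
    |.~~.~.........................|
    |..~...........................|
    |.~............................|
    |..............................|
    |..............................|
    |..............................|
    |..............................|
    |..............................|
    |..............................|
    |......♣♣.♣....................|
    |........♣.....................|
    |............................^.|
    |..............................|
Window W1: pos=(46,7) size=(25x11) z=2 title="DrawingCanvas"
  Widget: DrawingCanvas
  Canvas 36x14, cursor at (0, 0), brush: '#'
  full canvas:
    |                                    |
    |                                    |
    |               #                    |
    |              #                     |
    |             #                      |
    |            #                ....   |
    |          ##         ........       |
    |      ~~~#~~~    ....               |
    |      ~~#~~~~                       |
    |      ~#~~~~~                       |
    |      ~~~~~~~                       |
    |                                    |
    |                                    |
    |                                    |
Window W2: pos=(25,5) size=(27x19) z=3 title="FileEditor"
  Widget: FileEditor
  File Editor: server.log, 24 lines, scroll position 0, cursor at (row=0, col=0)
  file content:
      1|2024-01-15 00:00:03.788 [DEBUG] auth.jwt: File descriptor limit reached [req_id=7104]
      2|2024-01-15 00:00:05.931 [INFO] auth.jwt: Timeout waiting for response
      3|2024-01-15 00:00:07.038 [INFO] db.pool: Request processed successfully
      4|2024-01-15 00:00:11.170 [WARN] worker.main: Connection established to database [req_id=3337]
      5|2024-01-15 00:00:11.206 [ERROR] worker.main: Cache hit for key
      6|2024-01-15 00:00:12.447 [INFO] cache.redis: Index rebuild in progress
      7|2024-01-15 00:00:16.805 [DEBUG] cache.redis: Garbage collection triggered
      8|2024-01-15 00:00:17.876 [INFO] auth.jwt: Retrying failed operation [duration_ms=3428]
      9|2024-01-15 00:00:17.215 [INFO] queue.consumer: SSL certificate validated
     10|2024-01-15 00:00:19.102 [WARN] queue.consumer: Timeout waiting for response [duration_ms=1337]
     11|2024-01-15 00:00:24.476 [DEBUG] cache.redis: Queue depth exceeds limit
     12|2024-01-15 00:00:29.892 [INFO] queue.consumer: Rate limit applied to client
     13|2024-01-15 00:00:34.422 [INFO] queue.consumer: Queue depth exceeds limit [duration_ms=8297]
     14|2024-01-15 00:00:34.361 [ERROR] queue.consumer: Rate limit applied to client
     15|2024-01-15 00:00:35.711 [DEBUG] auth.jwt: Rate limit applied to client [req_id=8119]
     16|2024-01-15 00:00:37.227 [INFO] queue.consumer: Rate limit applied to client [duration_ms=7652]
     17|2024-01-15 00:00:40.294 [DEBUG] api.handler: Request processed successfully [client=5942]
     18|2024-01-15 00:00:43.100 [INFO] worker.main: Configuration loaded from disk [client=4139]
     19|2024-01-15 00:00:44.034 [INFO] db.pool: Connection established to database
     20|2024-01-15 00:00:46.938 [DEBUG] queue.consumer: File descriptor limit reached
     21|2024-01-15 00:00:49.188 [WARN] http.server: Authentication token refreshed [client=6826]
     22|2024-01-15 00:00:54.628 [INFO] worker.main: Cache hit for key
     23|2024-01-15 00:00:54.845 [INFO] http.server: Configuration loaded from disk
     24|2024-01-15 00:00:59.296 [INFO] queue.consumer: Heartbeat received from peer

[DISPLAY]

━━━━━━━━━━━━━┓..................┃          
             ┃..................┃          
─────────────┨━━━━━━━━━━━━━━━━━━┓          
0:00:03.788 ▲┃ingCanvas         ┃          
0:00:05.931 █┃──────────────────┨          
0:00:07.038 ░┃                  ┃          
0:00:11.170 ░┃                  ┃          
0:00:11.206 ░┃          #       ┃          
0:00:12.447 ░┃         #        ┃          
0:00:16.805 ░┃        #         ┃          
0:00:17.876 ░┃       #          ┃          
0:00:17.215 ░┃     ##         ..┃          
0:00:19.102 ░┃━━━━━━━━━━━━━━━━━━┛          
0:00:24.476 ░┃━━━━━━━━━━━━━━━━━━┛          
0:00:29.892 ░┃                             
0:00:34.422 ░┃                             
0:00:34.361 ░┃                             
0:00:35.711 ▼┃                             


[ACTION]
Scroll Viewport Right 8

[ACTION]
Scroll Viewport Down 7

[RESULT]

             ┃..................┃          
─────────────┨━━━━━━━━━━━━━━━━━━┓          
0:00:03.788 ▲┃ingCanvas         ┃          
0:00:05.931 █┃──────────────────┨          
0:00:07.038 ░┃                  ┃          
0:00:11.170 ░┃                  ┃          
0:00:11.206 ░┃          #       ┃          
0:00:12.447 ░┃         #        ┃          
0:00:16.805 ░┃        #         ┃          
0:00:17.876 ░┃       #          ┃          
0:00:17.215 ░┃     ##         ..┃          
0:00:19.102 ░┃━━━━━━━━━━━━━━━━━━┛          
0:00:24.476 ░┃━━━━━━━━━━━━━━━━━━┛          
0:00:29.892 ░┃                             
0:00:34.422 ░┃                             
0:00:34.361 ░┃                             
0:00:35.711 ▼┃                             
━━━━━━━━━━━━━┛                             


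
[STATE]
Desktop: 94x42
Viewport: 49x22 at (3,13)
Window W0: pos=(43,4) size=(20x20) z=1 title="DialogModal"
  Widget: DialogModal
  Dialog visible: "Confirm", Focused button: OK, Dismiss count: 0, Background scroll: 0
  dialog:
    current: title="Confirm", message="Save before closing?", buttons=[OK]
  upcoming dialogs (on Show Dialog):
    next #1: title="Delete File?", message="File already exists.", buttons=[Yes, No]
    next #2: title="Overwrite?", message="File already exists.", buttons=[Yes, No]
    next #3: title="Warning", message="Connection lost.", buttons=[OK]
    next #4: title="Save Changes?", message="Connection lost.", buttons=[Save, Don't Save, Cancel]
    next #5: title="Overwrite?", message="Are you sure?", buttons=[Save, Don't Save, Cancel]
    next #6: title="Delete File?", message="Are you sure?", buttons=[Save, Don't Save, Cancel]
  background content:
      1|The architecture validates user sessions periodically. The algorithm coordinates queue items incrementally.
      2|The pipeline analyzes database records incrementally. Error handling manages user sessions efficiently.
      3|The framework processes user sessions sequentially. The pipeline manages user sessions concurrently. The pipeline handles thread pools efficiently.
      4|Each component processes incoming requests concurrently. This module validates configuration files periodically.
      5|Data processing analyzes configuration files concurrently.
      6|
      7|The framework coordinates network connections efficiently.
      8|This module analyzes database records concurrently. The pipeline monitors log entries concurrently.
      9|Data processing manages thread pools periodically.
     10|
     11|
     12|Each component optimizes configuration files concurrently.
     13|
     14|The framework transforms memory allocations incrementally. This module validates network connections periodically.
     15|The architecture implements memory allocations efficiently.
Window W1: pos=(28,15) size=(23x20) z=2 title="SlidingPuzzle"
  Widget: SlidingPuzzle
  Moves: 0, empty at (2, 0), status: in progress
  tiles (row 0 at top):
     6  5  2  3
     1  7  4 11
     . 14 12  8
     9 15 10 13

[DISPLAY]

                                        ┃Th│  Con
                                        ┃Th│Save 
                         ┏━━━━━━━━━━━━━━━━━━━━━┓[
                         ┃ SlidingPuzzle       ┃─
                         ┠─────────────────────┨ 
                         ┃┌────┬────┬────┬────┐┃m
                         ┃│  6 │  5 │  2 │  3 │┃ 
                         ┃├────┼────┼────┼────┤┃m
                         ┃│  1 │  7 │  4 │ 11 │┃h
                         ┃├────┼────┼────┼────┤┃ 
                         ┃│    │ 14 │ 12 │  8 │┃━
                         ┃├────┼────┼────┼────┤┃ 
                         ┃│  9 │ 15 │ 10 │ 13 │┃ 
                         ┃└────┴────┴────┴────┘┃ 
                         ┃Moves: 0             ┃ 
                         ┃                     ┃ 
                         ┃                     ┃ 
                         ┃                     ┃ 
                         ┃                     ┃ 
                         ┃                     ┃ 
                         ┃                     ┃ 
                         ┗━━━━━━━━━━━━━━━━━━━━━┛ 


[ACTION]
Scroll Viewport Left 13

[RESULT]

                                           ┃Th│  
                                           ┃Th│Sa
                            ┏━━━━━━━━━━━━━━━━━━━━
                            ┃ SlidingPuzzle      
                            ┠────────────────────
                            ┃┌────┬────┬────┬────
                            ┃│  6 │  5 │  2 │  3 
                            ┃├────┼────┼────┼────
                            ┃│  1 │  7 │  4 │ 11 
                            ┃├────┼────┼────┼────
                            ┃│    │ 14 │ 12 │  8 
                            ┃├────┼────┼────┼────
                            ┃│  9 │ 15 │ 10 │ 13 
                            ┃└────┴────┴────┴────
                            ┃Moves: 0            
                            ┃                    
                            ┃                    
                            ┃                    
                            ┃                    
                            ┃                    
                            ┃                    
                            ┗━━━━━━━━━━━━━━━━━━━━


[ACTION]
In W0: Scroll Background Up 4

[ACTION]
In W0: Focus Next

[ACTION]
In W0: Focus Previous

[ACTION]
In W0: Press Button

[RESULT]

                                           ┃The f
                                           ┃This 
                            ┏━━━━━━━━━━━━━━━━━━━━
                            ┃ SlidingPuzzle      
                            ┠────────────────────
                            ┃┌────┬────┬────┬────
                            ┃│  6 │  5 │  2 │  3 
                            ┃├────┼────┼────┼────
                            ┃│  1 │  7 │  4 │ 11 
                            ┃├────┼────┼────┼────
                            ┃│    │ 14 │ 12 │  8 
                            ┃├────┼────┼────┼────
                            ┃│  9 │ 15 │ 10 │ 13 
                            ┃└────┴────┴────┴────
                            ┃Moves: 0            
                            ┃                    
                            ┃                    
                            ┃                    
                            ┃                    
                            ┃                    
                            ┃                    
                            ┗━━━━━━━━━━━━━━━━━━━━


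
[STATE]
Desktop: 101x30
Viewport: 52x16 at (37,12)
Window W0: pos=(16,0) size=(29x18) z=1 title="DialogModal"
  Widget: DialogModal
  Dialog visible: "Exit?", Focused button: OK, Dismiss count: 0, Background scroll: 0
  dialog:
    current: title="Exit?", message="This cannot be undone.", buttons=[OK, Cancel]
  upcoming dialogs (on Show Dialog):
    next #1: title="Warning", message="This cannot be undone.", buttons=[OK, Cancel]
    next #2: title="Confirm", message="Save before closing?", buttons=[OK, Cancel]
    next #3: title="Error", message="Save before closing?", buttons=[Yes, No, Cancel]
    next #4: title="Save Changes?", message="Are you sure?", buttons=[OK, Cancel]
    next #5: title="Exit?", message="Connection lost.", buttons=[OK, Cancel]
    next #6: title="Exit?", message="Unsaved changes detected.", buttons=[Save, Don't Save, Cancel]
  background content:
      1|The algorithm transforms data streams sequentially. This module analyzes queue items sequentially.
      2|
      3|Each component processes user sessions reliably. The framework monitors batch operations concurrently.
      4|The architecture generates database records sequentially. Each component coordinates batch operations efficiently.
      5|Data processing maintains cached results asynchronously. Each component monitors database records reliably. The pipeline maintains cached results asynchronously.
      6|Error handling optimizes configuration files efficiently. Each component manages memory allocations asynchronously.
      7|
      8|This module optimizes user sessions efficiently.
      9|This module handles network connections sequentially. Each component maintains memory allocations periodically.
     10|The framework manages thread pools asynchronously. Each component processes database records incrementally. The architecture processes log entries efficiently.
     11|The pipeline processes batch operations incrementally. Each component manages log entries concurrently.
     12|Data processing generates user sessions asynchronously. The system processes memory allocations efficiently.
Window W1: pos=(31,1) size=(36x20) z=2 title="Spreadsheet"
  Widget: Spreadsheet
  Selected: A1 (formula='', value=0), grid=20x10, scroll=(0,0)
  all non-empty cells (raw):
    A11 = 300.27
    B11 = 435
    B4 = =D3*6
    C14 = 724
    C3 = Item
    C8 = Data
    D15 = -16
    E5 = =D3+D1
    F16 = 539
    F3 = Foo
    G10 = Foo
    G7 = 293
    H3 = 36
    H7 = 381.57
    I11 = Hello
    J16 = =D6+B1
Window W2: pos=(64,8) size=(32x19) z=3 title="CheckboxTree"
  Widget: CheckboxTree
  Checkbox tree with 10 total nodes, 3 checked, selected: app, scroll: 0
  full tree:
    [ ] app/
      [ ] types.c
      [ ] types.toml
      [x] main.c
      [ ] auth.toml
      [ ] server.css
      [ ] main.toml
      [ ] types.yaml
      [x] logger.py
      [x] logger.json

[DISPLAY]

      0       0       0    ┃   [ ] types.c          
      0       0       0    ┃   [ ] types.toml       
      0       0Data        ┃   [x] main.c           
      0       0       0    ┃   [ ] auth.toml        
      0       0       0    ┃   [ ] server.css       
 300.27     435       0    ┃   [ ] main.toml        
      0       0       0    ┃   [ ] types.yaml       
      0       0       0    ┃   [x] logger.py        
━━━━━━━━━━━━━━━━━━━━━━━━━━━┃   [x] logger.json      
                           ┃                        
                           ┃                        
                           ┃                        
                           ┃                        
                           ┃                        
                           ┗━━━━━━━━━━━━━━━━━━━━━━━━
                                                    


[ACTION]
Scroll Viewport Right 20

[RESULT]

  0       0    ┃   [ ] types.c                ┃     
  0       0    ┃   [ ] types.toml             ┃     
  0Data        ┃   [x] main.c                 ┃     
  0       0    ┃   [ ] auth.toml              ┃     
  0       0    ┃   [ ] server.css             ┃     
435       0    ┃   [ ] main.toml              ┃     
  0       0    ┃   [ ] types.yaml             ┃     
  0       0    ┃   [x] logger.py              ┃     
━━━━━━━━━━━━━━━┃   [x] logger.json            ┃     
               ┃                              ┃     
               ┃                              ┃     
               ┃                              ┃     
               ┃                              ┃     
               ┃                              ┃     
               ┗━━━━━━━━━━━━━━━━━━━━━━━━━━━━━━┛     
                                                    


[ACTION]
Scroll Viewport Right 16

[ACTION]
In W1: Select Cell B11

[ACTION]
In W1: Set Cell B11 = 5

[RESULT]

  0       0    ┃   [ ] types.c                ┃     
  0       0    ┃   [ ] types.toml             ┃     
  0Data        ┃   [x] main.c                 ┃     
  0       0    ┃   [ ] auth.toml              ┃     
  0       0    ┃   [ ] server.css             ┃     
[5]       0    ┃   [ ] main.toml              ┃     
  0       0    ┃   [ ] types.yaml             ┃     
  0       0    ┃   [x] logger.py              ┃     
━━━━━━━━━━━━━━━┃   [x] logger.json            ┃     
               ┃                              ┃     
               ┃                              ┃     
               ┃                              ┃     
               ┃                              ┃     
               ┃                              ┃     
               ┗━━━━━━━━━━━━━━━━━━━━━━━━━━━━━━┛     
                                                    


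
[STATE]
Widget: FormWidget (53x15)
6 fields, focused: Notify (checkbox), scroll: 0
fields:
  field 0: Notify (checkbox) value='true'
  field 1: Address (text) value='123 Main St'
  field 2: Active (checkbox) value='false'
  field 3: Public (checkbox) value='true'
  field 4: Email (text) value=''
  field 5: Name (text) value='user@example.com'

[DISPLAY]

> Notify:     [x]                                    
  Address:    [123 Main St                          ]
  Active:     [ ]                                    
  Public:     [x]                                    
  Email:      [                                     ]
  Name:       [user@example.com                     ]
                                                     
                                                     
                                                     
                                                     
                                                     
                                                     
                                                     
                                                     
                                                     


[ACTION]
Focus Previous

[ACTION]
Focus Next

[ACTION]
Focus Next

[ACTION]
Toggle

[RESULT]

  Notify:     [x]                                    
> Address:    [123 Main St                          ]
  Active:     [ ]                                    
  Public:     [x]                                    
  Email:      [                                     ]
  Name:       [user@example.com                     ]
                                                     
                                                     
                                                     
                                                     
                                                     
                                                     
                                                     
                                                     
                                                     


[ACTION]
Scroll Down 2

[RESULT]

  Active:     [ ]                                    
  Public:     [x]                                    
  Email:      [                                     ]
  Name:       [user@example.com                     ]
                                                     
                                                     
                                                     
                                                     
                                                     
                                                     
                                                     
                                                     
                                                     
                                                     
                                                     


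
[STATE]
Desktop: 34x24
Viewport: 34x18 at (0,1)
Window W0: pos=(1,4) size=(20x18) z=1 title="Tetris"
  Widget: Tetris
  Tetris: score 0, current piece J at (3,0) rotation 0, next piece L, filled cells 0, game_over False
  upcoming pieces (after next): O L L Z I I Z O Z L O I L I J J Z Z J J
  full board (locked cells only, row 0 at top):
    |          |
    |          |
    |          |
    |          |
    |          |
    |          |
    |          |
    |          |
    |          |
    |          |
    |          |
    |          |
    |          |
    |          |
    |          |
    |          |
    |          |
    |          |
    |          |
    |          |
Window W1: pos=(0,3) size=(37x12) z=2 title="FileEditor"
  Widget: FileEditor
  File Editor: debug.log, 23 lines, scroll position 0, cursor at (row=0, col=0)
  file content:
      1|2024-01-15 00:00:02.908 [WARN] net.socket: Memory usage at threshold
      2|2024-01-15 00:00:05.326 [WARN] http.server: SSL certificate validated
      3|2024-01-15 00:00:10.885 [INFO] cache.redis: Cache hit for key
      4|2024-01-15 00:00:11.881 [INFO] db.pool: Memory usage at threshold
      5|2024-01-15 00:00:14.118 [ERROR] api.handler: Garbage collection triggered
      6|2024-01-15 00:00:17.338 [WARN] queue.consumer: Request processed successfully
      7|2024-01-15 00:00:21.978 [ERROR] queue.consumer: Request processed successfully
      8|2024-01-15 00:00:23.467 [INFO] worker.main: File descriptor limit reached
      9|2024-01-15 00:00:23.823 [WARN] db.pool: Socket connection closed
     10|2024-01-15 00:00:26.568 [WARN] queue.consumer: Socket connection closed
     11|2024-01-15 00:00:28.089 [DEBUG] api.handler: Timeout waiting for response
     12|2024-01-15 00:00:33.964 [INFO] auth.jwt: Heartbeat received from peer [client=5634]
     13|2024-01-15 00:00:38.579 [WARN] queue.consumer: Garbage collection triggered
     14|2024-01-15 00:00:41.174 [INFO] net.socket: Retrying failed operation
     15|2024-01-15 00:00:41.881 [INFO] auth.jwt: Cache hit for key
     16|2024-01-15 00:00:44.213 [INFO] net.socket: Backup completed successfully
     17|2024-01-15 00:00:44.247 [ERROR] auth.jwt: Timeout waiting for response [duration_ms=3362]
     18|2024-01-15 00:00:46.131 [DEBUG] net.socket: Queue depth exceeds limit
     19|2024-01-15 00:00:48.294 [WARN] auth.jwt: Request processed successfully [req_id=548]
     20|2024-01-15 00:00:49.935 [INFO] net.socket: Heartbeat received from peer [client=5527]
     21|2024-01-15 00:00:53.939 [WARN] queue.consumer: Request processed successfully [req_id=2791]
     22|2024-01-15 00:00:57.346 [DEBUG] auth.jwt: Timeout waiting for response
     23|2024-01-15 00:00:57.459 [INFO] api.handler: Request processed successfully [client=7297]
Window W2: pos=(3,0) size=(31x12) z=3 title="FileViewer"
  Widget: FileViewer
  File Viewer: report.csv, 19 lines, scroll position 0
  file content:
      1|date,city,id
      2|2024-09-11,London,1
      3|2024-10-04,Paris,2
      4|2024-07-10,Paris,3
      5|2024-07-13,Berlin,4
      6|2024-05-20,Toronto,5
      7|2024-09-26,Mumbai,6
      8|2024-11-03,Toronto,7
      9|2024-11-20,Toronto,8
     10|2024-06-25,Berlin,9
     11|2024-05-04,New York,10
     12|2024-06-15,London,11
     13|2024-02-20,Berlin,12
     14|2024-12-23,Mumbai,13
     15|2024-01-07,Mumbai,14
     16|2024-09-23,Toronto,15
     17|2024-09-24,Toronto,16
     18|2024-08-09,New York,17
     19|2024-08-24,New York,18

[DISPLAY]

   ┃ FileViewer                  ┃
   ┠─────────────────────────────┨
┏━━┃date,city,id                ▲┃
┃ F┃2024-09-11,London,1         █┃
┠──┃2024-10-04,Paris,2          ░┃
┃█0┃2024-07-10,Paris,3          ░┃
┃20┃2024-07-13,Berlin,4         ░┃
┃20┃2024-05-20,Toronto,5        ░┃
┃20┃2024-09-26,Mumbai,6         ░┃
┃20┃2024-11-03,Toronto,7        ▼┃
┃20┗━━━━━━━━━━━━━━━━━━━━━━━━━━━━━┛
┃2024-01-15 00:00:21.978 [ERROR] q
┃2024-01-15 00:00:23.467 [INFO] wo
┗━━━━━━━━━━━━━━━━━━━━━━━━━━━━━━━━━
 ┃                  ┃             
 ┃                  ┃             
 ┃                  ┃             
 ┃                  ┃             


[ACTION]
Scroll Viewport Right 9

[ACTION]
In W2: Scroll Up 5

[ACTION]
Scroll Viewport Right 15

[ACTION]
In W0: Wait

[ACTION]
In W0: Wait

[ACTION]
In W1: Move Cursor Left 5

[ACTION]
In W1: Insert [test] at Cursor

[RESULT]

   ┃ FileViewer                  ┃
   ┠─────────────────────────────┨
┏━━┃date,city,id                ▲┃
┃ F┃2024-09-11,London,1         █┃
┠──┃2024-10-04,Paris,2          ░┃
┃te┃2024-07-10,Paris,3          ░┃
┃20┃2024-07-13,Berlin,4         ░┃
┃20┃2024-05-20,Toronto,5        ░┃
┃20┃2024-09-26,Mumbai,6         ░┃
┃20┃2024-11-03,Toronto,7        ▼┃
┃20┗━━━━━━━━━━━━━━━━━━━━━━━━━━━━━┛
┃2024-01-15 00:00:21.978 [ERROR] q
┃2024-01-15 00:00:23.467 [INFO] wo
┗━━━━━━━━━━━━━━━━━━━━━━━━━━━━━━━━━
 ┃                  ┃             
 ┃                  ┃             
 ┃                  ┃             
 ┃                  ┃             


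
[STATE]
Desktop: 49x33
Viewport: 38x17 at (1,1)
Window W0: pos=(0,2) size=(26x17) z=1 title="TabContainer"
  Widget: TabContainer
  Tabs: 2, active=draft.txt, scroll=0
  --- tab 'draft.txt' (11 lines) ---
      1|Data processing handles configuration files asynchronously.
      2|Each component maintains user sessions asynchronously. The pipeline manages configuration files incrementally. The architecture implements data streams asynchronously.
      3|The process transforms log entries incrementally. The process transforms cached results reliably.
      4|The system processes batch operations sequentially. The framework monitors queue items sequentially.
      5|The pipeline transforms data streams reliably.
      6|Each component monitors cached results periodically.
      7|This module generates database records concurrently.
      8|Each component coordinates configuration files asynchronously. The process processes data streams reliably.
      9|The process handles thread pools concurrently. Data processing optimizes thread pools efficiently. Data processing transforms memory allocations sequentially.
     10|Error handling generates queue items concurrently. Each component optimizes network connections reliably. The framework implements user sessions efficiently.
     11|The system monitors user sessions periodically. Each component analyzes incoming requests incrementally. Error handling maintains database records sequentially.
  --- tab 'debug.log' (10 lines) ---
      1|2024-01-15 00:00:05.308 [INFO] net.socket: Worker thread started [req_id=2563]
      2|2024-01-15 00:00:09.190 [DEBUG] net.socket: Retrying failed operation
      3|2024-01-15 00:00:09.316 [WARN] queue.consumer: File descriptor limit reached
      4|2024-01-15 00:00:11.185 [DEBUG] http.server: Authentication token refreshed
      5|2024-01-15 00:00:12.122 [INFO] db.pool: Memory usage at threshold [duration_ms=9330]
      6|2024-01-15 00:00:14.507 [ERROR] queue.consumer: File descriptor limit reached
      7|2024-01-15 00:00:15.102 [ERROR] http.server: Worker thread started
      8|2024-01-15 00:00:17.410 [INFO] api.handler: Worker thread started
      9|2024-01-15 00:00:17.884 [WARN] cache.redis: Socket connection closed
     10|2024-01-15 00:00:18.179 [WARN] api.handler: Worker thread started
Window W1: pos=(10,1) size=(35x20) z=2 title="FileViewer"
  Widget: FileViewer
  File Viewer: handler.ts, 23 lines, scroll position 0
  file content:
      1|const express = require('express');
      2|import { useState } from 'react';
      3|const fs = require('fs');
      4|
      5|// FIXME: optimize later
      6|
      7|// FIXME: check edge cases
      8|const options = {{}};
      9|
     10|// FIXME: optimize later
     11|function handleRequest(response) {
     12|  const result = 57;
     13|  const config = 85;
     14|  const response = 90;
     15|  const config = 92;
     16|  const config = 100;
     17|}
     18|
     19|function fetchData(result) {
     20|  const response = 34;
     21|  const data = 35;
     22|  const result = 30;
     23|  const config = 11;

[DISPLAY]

         ┏━━━━━━━━━━━━━━━━━━━━━━━━━━━━
━━━━━━━━━┃ FileViewer                 
 TabConta┠────────────────────────────
─────────┃const express = require('exp
[draft.tx┃import { useState } from 're
─────────┃const fs = require('fs');   
Data proc┃                            
Each comp┃// FIXME: optimize later    
The proce┃                            
The syste┃// FIXME: check edge cases  
The pipel┃const options = {{}};       
Each comp┃                            
This modu┃// FIXME: optimize later    
Each comp┃function handleRequest(respo
The proce┃  const result = 57;        
Error han┃  const config = 85;        
The syste┃  const response = 90;      


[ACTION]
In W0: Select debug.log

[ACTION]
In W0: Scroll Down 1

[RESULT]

         ┏━━━━━━━━━━━━━━━━━━━━━━━━━━━━
━━━━━━━━━┃ FileViewer                 
 TabConta┠────────────────────────────
─────────┃const express = require('exp
 draft.tx┃import { useState } from 're
─────────┃const fs = require('fs');   
2024-01-1┃                            
2024-01-1┃// FIXME: optimize later    
2024-01-1┃                            
2024-01-1┃// FIXME: check edge cases  
2024-01-1┃const options = {{}};       
2024-01-1┃                            
2024-01-1┃// FIXME: optimize later    
2024-01-1┃function handleRequest(respo
2024-01-1┃  const result = 57;        
         ┃  const config = 85;        
         ┃  const response = 90;      


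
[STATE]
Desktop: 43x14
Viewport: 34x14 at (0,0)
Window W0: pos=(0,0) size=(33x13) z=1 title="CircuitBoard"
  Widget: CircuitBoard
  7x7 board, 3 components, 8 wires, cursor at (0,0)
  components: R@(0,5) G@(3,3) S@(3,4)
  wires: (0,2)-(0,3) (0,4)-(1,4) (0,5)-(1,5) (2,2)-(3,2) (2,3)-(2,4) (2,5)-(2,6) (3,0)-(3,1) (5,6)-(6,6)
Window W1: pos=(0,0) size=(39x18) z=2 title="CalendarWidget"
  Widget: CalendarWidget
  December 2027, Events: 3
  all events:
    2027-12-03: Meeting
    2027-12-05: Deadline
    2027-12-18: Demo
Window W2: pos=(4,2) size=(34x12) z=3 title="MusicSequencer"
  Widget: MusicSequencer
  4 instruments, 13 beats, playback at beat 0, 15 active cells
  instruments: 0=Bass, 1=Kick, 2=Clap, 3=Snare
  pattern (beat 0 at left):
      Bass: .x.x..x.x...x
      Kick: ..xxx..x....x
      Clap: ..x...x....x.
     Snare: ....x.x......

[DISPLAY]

┏━━━━━━━━━━━━━━━━━━━━━━━━━━━━━━━━━
┃ CalendarWidget                  
┠───┏━━━━━━━━━━━━━━━━━━━━━━━━━━━━━
┃   ┃ MusicSequencer              
┃Mo ┠─────────────────────────────
┃   ┃      ▼123456789012          
┃ 6 ┃  Bass·█·█··█·█···█          
┃13 ┃  Kick··███··█····█          
┃20 ┃  Clap··█···█····█·          
┃27 ┃ Snare····█·█······          
┃   ┃                             
┃   ┃                             
┃   ┃                             
┃   ┗━━━━━━━━━━━━━━━━━━━━━━━━━━━━━


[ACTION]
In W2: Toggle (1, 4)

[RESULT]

┏━━━━━━━━━━━━━━━━━━━━━━━━━━━━━━━━━
┃ CalendarWidget                  
┠───┏━━━━━━━━━━━━━━━━━━━━━━━━━━━━━
┃   ┃ MusicSequencer              
┃Mo ┠─────────────────────────────
┃   ┃      ▼123456789012          
┃ 6 ┃  Bass·█·█··█·█···█          
┃13 ┃  Kick··██···█····█          
┃20 ┃  Clap··█···█····█·          
┃27 ┃ Snare····█·█······          
┃   ┃                             
┃   ┃                             
┃   ┃                             
┃   ┗━━━━━━━━━━━━━━━━━━━━━━━━━━━━━


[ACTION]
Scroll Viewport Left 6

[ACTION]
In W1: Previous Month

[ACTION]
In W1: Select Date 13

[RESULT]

┏━━━━━━━━━━━━━━━━━━━━━━━━━━━━━━━━━
┃ CalendarWidget                  
┠───┏━━━━━━━━━━━━━━━━━━━━━━━━━━━━━
┃   ┃ MusicSequencer              
┃Mo ┠─────────────────────────────
┃ 1 ┃      ▼123456789012          
┃ 8 ┃  Bass·█·█··█·█···█          
┃15 ┃  Kick··██···█····█          
┃22 ┃  Clap··█···█····█·          
┃29 ┃ Snare····█·█······          
┃   ┃                             
┃   ┃                             
┃   ┃                             
┃   ┗━━━━━━━━━━━━━━━━━━━━━━━━━━━━━
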